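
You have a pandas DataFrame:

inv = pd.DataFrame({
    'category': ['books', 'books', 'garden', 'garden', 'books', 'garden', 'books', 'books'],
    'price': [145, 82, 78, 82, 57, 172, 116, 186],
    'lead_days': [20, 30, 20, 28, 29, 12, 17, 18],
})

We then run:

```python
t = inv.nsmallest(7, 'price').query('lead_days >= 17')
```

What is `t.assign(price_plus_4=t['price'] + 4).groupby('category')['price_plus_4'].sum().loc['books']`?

take 7 rows with smallest price:
  category  price  lead_days
4    books     57         29
2   garden     78         20
1    books     82         30
3   garden     82         28
6    books    116         17
0    books    145         20
5   garden    172         12
filter rows where lead_days >= 17:
  category  price  lead_days
4    books     57         29
2   garden     78         20
1    books     82         30
3   garden     82         28
6    books    116         17
0    books    145         20
add column price_plus_4 = t['price'] + 4:
  category  price  lead_days  price_plus_4
4    books     57         29            61
2   garden     78         20            82
1    books     82         30            86
3   garden     82         28            86
6    books    116         17           120
0    books    145         20           149
group by category, sum of price_plus_4:
category
books     416
garden    168
Name: price_plus_4, dtype: int64
Finally, value at index 'books' = 416.

416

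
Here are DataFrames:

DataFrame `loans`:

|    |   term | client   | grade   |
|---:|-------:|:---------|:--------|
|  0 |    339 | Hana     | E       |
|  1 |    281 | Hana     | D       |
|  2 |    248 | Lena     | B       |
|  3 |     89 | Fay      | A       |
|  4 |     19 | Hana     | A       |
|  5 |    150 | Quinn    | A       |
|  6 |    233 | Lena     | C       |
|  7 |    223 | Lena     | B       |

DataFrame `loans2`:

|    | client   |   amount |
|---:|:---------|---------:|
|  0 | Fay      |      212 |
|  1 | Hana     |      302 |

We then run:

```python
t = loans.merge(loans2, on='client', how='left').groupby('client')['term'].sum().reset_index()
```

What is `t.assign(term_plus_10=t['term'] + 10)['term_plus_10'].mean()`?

405.5

merge on 'client' (how='left') → 8 rows:
   term client grade  amount
0   339   Hana     E   302.0
1   281   Hana     D   302.0
2   248   Lena     B     NaN
3    89    Fay     A   212.0
4    19   Hana     A   302.0
5   150  Quinn     A     NaN
6   233   Lena     C     NaN
7   223   Lena     B     NaN
group by client, sum of term:
client
Fay       89
Hana     639
Lena     704
Quinn    150
Name: term, dtype: int64
reset_index():
  client  term
0    Fay    89
1   Hana   639
2   Lena   704
3  Quinn   150
add column term_plus_10 = t['term'] + 10:
  client  term  term_plus_10
0    Fay    89            99
1   Hana   639           649
2   Lena   704           714
3  Quinn   150           160
Finally, mean of column 'term_plus_10' = 405.5.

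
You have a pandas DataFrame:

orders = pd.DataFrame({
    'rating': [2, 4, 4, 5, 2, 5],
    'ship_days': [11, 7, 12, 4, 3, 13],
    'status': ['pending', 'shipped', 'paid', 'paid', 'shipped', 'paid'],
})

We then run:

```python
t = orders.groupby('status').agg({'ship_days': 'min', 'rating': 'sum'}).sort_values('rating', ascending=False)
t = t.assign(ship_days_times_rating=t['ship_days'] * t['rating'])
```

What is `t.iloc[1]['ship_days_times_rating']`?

18

group by status: min(ship_days), sum(rating):
         ship_days  rating
status                    
paid             4      14
pending         11       2
shipped          3       6
sort by rating descending:
         ship_days  rating
status                    
paid             4      14
shipped          3       6
pending         11       2
add column ship_days_times_rating = t['ship_days'] * t['rating']:
         ship_days  rating  ship_days_times_rating
status                                            
paid             4      14                      56
shipped          3       6                      18
pending         11       2                      22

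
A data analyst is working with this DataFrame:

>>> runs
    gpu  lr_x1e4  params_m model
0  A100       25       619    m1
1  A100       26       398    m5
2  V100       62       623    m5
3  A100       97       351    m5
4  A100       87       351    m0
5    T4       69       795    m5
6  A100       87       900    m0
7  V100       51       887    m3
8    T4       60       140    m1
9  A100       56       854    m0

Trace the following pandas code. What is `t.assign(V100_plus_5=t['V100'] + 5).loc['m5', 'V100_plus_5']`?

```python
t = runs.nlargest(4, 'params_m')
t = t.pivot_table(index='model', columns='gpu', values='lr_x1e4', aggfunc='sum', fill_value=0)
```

take 4 rows with largest params_m:
    gpu  lr_x1e4  params_m model
6  A100       87       900    m0
7  V100       51       887    m3
9  A100       56       854    m0
5    T4       69       795    m5
pivot: rows=model, cols=gpu, sum(lr_x1e4):
gpu    A100  T4  V100
model                
m0      143   0     0
m3        0   0    51
m5        0  69     0
add column V100_plus_5 = t['V100'] + 5:
gpu    A100  T4  V100  V100_plus_5
model                             
m0      143   0     0            5
m3        0   0    51           56
m5        0  69     0            5
Taking the value at row 'm5', column 'V100_plus_5' gives 5.

5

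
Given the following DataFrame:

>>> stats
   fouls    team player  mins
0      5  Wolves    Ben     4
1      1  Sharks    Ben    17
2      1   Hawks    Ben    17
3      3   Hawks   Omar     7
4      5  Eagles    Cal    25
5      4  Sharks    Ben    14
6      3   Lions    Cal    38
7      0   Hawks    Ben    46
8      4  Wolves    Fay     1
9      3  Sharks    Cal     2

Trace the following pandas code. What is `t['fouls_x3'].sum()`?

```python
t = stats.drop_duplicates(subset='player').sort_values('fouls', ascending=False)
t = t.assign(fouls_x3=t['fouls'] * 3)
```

51

drop duplicate player (keep=first):
   fouls    team player  mins
0      5  Wolves    Ben     4
3      3   Hawks   Omar     7
4      5  Eagles    Cal    25
8      4  Wolves    Fay     1
sort by fouls descending:
   fouls    team player  mins
0      5  Wolves    Ben     4
4      5  Eagles    Cal    25
8      4  Wolves    Fay     1
3      3   Hawks   Omar     7
add column fouls_x3 = t['fouls'] * 3:
   fouls    team player  mins  fouls_x3
0      5  Wolves    Ben     4        15
4      5  Eagles    Cal    25        15
8      4  Wolves    Fay     1        12
3      3   Hawks   Omar     7         9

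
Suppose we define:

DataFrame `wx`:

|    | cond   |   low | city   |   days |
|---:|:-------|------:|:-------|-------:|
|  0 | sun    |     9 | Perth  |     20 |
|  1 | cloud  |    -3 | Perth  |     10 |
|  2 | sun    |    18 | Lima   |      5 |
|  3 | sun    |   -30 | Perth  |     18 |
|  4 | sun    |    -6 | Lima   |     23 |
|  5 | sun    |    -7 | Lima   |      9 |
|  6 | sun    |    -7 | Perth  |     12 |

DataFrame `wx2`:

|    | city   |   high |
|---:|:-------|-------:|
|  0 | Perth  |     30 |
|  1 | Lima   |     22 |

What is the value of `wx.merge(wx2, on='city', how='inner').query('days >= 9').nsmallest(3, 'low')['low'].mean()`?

merge on 'city' (how='inner') → 7 rows:
    cond  low   city  days  high
0    sun    9  Perth    20    30
1  cloud   -3  Perth    10    30
2    sun   18   Lima     5    22
3    sun  -30  Perth    18    30
4    sun   -6   Lima    23    22
5    sun   -7   Lima     9    22
6    sun   -7  Perth    12    30
filter rows where days >= 9:
    cond  low   city  days  high
0    sun    9  Perth    20    30
1  cloud   -3  Perth    10    30
3    sun  -30  Perth    18    30
4    sun   -6   Lima    23    22
5    sun   -7   Lima     9    22
6    sun   -7  Perth    12    30
take 3 rows with smallest low:
  cond  low   city  days  high
3  sun  -30  Perth    18    30
5  sun   -7   Lima     9    22
6  sun   -7  Perth    12    30
The mean of column 'low' is -14.6666666667.

-14.6666666667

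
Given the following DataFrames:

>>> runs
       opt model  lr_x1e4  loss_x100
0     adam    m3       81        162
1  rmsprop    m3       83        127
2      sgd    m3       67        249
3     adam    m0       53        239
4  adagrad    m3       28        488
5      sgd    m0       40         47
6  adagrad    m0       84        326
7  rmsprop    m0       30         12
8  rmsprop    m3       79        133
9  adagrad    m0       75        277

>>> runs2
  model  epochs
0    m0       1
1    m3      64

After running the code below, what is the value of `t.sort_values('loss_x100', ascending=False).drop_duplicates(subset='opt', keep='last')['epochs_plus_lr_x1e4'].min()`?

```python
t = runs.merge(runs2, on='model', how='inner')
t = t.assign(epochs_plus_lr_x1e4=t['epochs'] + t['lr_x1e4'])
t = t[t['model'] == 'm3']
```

merge on 'model' (how='inner') → 10 rows:
       opt model  lr_x1e4  loss_x100  epochs
0     adam    m3       81        162      64
1  rmsprop    m3       83        127      64
2      sgd    m3       67        249      64
3     adam    m0       53        239       1
4  adagrad    m3       28        488      64
5      sgd    m0       40         47       1
6  adagrad    m0       84        326       1
7  rmsprop    m0       30         12       1
8  rmsprop    m3       79        133      64
9  adagrad    m0       75        277       1
add column epochs_plus_lr_x1e4 = t['epochs'] + t['lr_x1e4']:
       opt model  lr_x1e4  loss_x100  epochs  epochs_plus_lr_x1e4
0     adam    m3       81        162      64                  145
1  rmsprop    m3       83        127      64                  147
2      sgd    m3       67        249      64                  131
3     adam    m0       53        239       1                   54
4  adagrad    m3       28        488      64                   92
5      sgd    m0       40         47       1                   41
6  adagrad    m0       84        326       1                   85
7  rmsprop    m0       30         12       1                   31
8  rmsprop    m3       79        133      64                  143
9  adagrad    m0       75        277       1                   76
filter rows where model == 'm3':
       opt model  lr_x1e4  loss_x100  epochs  epochs_plus_lr_x1e4
0     adam    m3       81        162      64                  145
1  rmsprop    m3       83        127      64                  147
2      sgd    m3       67        249      64                  131
4  adagrad    m3       28        488      64                   92
8  rmsprop    m3       79        133      64                  143
sort by loss_x100 descending:
       opt model  lr_x1e4  loss_x100  epochs  epochs_plus_lr_x1e4
4  adagrad    m3       28        488      64                   92
2      sgd    m3       67        249      64                  131
0     adam    m3       81        162      64                  145
8  rmsprop    m3       79        133      64                  143
1  rmsprop    m3       83        127      64                  147
drop duplicate opt (keep=last):
       opt model  lr_x1e4  loss_x100  epochs  epochs_plus_lr_x1e4
4  adagrad    m3       28        488      64                   92
2      sgd    m3       67        249      64                  131
0     adam    m3       81        162      64                  145
1  rmsprop    m3       83        127      64                  147

92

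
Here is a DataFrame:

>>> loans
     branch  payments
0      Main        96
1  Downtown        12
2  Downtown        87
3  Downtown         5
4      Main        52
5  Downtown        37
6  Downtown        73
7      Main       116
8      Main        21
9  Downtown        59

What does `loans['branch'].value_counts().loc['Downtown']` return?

6

value_counts of branch:
branch
Downtown    6
Main        4
Name: count, dtype: int64
Then the value at index 'Downtown': 6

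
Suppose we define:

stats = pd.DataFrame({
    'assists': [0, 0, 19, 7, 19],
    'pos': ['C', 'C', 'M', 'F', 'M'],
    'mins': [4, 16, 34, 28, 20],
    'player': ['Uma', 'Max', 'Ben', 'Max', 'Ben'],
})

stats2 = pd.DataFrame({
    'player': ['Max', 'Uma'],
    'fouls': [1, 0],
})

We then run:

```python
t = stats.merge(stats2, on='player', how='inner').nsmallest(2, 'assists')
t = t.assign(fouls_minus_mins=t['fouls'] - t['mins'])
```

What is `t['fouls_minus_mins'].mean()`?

-9.5

merge on 'player' (how='inner') → 3 rows:
   assists pos  mins player  fouls
0        0   C     4    Uma      0
1        0   C    16    Max      1
2        7   F    28    Max      1
take 2 rows with smallest assists:
   assists pos  mins player  fouls
0        0   C     4    Uma      0
1        0   C    16    Max      1
add column fouls_minus_mins = t['fouls'] - t['mins']:
   assists pos  mins player  fouls  fouls_minus_mins
0        0   C     4    Uma      0                -4
1        0   C    16    Max      1               -15
Taking the mean of column 'fouls_minus_mins' gives -9.5.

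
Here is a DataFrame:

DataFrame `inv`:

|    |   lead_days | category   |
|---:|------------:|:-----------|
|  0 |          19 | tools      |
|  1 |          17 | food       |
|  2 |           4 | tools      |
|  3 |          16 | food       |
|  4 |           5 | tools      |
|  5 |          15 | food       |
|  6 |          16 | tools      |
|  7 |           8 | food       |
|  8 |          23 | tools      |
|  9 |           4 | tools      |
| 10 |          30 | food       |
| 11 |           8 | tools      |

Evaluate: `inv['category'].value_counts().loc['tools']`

7

value_counts of category:
category
tools    7
food     5
Name: count, dtype: int64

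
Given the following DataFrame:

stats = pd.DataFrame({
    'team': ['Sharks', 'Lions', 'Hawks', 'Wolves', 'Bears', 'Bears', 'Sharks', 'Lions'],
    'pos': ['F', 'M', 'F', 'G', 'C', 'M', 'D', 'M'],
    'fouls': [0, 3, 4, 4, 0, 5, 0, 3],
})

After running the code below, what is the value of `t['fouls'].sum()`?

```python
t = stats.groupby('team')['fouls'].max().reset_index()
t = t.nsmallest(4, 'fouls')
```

group by team, max of fouls:
team
Bears     5
Hawks     4
Lions     3
Sharks    0
Wolves    4
Name: fouls, dtype: int64
reset_index():
     team  fouls
0   Bears      5
1   Hawks      4
2   Lions      3
3  Sharks      0
4  Wolves      4
take 4 rows with smallest fouls:
     team  fouls
3  Sharks      0
2   Lions      3
1   Hawks      4
4  Wolves      4

11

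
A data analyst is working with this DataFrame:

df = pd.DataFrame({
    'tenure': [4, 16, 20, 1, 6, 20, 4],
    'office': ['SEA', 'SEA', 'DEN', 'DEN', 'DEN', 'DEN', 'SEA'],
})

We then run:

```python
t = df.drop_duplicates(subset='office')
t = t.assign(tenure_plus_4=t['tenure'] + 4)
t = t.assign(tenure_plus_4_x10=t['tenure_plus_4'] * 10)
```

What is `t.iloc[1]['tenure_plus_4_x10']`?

drop duplicate office (keep=first):
   tenure office
0       4    SEA
2      20    DEN
add column tenure_plus_4 = t['tenure'] + 4:
   tenure office  tenure_plus_4
0       4    SEA              8
2      20    DEN             24
add column tenure_plus_4_x10 = t['tenure_plus_4'] * 10:
   tenure office  tenure_plus_4  tenure_plus_4_x10
0       4    SEA              8                 80
2      20    DEN             24                240
The value at position 1, column 'tenure_plus_4_x10' is 240.

240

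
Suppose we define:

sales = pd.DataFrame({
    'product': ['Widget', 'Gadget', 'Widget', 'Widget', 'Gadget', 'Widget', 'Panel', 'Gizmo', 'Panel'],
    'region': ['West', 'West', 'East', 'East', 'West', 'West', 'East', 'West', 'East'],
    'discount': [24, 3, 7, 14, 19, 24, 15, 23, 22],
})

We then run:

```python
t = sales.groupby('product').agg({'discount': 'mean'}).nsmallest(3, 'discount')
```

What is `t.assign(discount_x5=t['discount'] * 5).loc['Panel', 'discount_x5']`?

group by product, mean of discount:
         discount
product          
Gadget      11.00
Gizmo       23.00
Panel       18.50
Widget      17.25
take 3 rows with smallest discount:
         discount
product          
Gadget      11.00
Widget      17.25
Panel       18.50
add column discount_x5 = t['discount'] * 5:
         discount  discount_x5
product                       
Gadget      11.00        55.00
Widget      17.25        86.25
Panel       18.50        92.50
Then the value at row 'Panel', column 'discount_x5': 92.5

92.5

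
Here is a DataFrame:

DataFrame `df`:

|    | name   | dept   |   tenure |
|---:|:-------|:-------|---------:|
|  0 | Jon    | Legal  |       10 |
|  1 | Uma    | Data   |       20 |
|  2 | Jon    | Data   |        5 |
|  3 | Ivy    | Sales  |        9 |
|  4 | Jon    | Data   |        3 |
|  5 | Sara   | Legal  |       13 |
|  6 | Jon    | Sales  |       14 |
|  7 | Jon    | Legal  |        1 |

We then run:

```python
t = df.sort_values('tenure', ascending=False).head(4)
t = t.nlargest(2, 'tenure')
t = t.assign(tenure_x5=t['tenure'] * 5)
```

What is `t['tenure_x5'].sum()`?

170

sort by tenure descending:
   name   dept  tenure
1   Uma   Data      20
6   Jon  Sales      14
5  Sara  Legal      13
0   Jon  Legal      10
3   Ivy  Sales       9
2   Jon   Data       5
4   Jon   Data       3
7   Jon  Legal       1
take first 4 rows:
   name   dept  tenure
1   Uma   Data      20
6   Jon  Sales      14
5  Sara  Legal      13
0   Jon  Legal      10
take 2 rows with largest tenure:
  name   dept  tenure
1  Uma   Data      20
6  Jon  Sales      14
add column tenure_x5 = t['tenure'] * 5:
  name   dept  tenure  tenure_x5
1  Uma   Data      20        100
6  Jon  Sales      14         70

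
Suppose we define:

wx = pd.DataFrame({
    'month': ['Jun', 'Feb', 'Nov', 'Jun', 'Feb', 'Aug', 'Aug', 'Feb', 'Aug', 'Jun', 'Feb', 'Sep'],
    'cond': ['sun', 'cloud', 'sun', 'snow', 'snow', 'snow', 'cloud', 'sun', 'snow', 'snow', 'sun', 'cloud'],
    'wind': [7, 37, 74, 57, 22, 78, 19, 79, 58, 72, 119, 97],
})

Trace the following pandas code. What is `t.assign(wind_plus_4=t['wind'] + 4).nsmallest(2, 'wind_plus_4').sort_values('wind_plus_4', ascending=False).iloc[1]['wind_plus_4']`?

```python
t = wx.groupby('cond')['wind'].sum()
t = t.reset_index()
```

group by cond, sum of wind:
cond
cloud    153
snow     287
sun      279
Name: wind, dtype: int64
reset_index():
    cond  wind
0  cloud   153
1   snow   287
2    sun   279
add column wind_plus_4 = t['wind'] + 4:
    cond  wind  wind_plus_4
0  cloud   153          157
1   snow   287          291
2    sun   279          283
take 2 rows with smallest wind_plus_4:
    cond  wind  wind_plus_4
0  cloud   153          157
2    sun   279          283
sort by wind_plus_4 descending:
    cond  wind  wind_plus_4
2    sun   279          283
0  cloud   153          157
value at position 1, column 'wind_plus_4' → 157

157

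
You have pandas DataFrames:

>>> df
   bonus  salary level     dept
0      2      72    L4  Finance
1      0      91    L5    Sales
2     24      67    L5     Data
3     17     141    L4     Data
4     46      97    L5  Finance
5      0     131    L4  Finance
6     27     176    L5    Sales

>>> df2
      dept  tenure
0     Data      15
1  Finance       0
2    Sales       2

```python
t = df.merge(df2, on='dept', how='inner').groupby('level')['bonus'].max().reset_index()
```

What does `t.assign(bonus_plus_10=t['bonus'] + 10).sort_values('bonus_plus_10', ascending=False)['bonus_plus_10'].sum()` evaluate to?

merge on 'dept' (how='inner') → 7 rows:
   bonus  salary level     dept  tenure
0      2      72    L4  Finance       0
1      0      91    L5    Sales       2
2     24      67    L5     Data      15
3     17     141    L4     Data      15
4     46      97    L5  Finance       0
5      0     131    L4  Finance       0
6     27     176    L5    Sales       2
group by level, max of bonus:
level
L4    17
L5    46
Name: bonus, dtype: int64
reset_index():
  level  bonus
0    L4     17
1    L5     46
add column bonus_plus_10 = t['bonus'] + 10:
  level  bonus  bonus_plus_10
0    L4     17             27
1    L5     46             56
sort by bonus_plus_10 descending:
  level  bonus  bonus_plus_10
1    L5     46             56
0    L4     17             27
Reading off the sum of column 'bonus_plus_10', we get 83.

83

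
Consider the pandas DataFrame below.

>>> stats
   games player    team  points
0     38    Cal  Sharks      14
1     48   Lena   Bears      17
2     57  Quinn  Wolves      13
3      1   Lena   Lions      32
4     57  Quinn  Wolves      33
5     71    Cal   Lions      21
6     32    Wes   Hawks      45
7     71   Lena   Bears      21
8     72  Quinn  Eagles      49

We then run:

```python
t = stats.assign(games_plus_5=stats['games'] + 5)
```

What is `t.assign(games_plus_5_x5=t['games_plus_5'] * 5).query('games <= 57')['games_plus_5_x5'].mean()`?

219.166666667

add column games_plus_5 = stats['games'] + 5:
   games player    team  points  games_plus_5
0     38    Cal  Sharks      14            43
1     48   Lena   Bears      17            53
2     57  Quinn  Wolves      13            62
3      1   Lena   Lions      32             6
4     57  Quinn  Wolves      33            62
5     71    Cal   Lions      21            76
6     32    Wes   Hawks      45            37
7     71   Lena   Bears      21            76
8     72  Quinn  Eagles      49            77
add column games_plus_5_x5 = t['games_plus_5'] * 5:
   games player    team  points  games_plus_5  games_plus_5_x5
0     38    Cal  Sharks      14            43              215
1     48   Lena   Bears      17            53              265
2     57  Quinn  Wolves      13            62              310
3      1   Lena   Lions      32             6               30
4     57  Quinn  Wolves      33            62              310
5     71    Cal   Lions      21            76              380
6     32    Wes   Hawks      45            37              185
7     71   Lena   Bears      21            76              380
8     72  Quinn  Eagles      49            77              385
filter rows where games <= 57:
   games player    team  points  games_plus_5  games_plus_5_x5
0     38    Cal  Sharks      14            43              215
1     48   Lena   Bears      17            53              265
2     57  Quinn  Wolves      13            62              310
3      1   Lena   Lions      32             6               30
4     57  Quinn  Wolves      33            62              310
6     32    Wes   Hawks      45            37              185
Taking the mean of column 'games_plus_5_x5' gives 219.166666667.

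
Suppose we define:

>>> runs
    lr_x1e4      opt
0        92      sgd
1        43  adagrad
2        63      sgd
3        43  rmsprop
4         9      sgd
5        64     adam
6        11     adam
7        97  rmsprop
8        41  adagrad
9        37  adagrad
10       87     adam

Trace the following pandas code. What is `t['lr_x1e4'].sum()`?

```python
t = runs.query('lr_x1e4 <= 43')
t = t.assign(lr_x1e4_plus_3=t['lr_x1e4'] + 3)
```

184

filter rows where lr_x1e4 <= 43:
   lr_x1e4      opt
1       43  adagrad
3       43  rmsprop
4        9      sgd
6       11     adam
8       41  adagrad
9       37  adagrad
add column lr_x1e4_plus_3 = t['lr_x1e4'] + 3:
   lr_x1e4      opt  lr_x1e4_plus_3
1       43  adagrad              46
3       43  rmsprop              46
4        9      sgd              12
6       11     adam              14
8       41  adagrad              44
9       37  adagrad              40
Finally, sum of column 'lr_x1e4' = 184.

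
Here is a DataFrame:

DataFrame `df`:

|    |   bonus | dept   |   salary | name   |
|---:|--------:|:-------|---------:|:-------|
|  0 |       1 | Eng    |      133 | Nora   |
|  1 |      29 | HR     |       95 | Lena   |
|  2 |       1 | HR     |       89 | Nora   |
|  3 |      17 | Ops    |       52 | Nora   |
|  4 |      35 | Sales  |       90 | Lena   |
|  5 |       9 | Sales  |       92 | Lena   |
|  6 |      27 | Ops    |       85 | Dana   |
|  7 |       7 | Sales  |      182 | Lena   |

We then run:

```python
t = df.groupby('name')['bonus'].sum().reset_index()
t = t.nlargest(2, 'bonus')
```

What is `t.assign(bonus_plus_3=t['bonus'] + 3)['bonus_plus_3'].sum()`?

113

group by name, sum of bonus:
name
Dana    27
Lena    80
Nora    19
Name: bonus, dtype: int64
reset_index():
   name  bonus
0  Dana     27
1  Lena     80
2  Nora     19
take 2 rows with largest bonus:
   name  bonus
1  Lena     80
0  Dana     27
add column bonus_plus_3 = t['bonus'] + 3:
   name  bonus  bonus_plus_3
1  Lena     80            83
0  Dana     27            30
Hence 113.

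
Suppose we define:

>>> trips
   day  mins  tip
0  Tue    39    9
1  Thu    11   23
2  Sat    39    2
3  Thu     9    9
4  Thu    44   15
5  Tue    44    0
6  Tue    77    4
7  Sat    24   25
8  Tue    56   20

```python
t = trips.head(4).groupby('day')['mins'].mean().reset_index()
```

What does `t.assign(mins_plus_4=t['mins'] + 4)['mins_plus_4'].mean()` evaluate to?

33.3333333333

take first 4 rows:
   day  mins  tip
0  Tue    39    9
1  Thu    11   23
2  Sat    39    2
3  Thu     9    9
group by day, mean of mins:
day
Sat    39.0
Thu    10.0
Tue    39.0
Name: mins, dtype: float64
reset_index():
   day  mins
0  Sat  39.0
1  Thu  10.0
2  Tue  39.0
add column mins_plus_4 = t['mins'] + 4:
   day  mins  mins_plus_4
0  Sat  39.0         43.0
1  Thu  10.0         14.0
2  Tue  39.0         43.0
Hence 33.3333333333.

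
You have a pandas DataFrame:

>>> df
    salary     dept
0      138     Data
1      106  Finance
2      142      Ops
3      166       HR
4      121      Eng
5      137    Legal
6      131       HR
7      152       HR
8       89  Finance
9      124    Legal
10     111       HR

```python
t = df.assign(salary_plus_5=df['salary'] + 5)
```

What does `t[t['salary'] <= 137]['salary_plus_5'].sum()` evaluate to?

add column salary_plus_5 = df['salary'] + 5:
    salary     dept  salary_plus_5
0      138     Data            143
1      106  Finance            111
2      142      Ops            147
3      166       HR            171
4      121      Eng            126
5      137    Legal            142
6      131       HR            136
7      152       HR            157
8       89  Finance             94
9      124    Legal            129
10     111       HR            116
filter rows where salary <= 137:
    salary     dept  salary_plus_5
1      106  Finance            111
4      121      Eng            126
5      137    Legal            142
6      131       HR            136
8       89  Finance             94
9      124    Legal            129
10     111       HR            116
Taking the sum of column 'salary_plus_5' gives 854.

854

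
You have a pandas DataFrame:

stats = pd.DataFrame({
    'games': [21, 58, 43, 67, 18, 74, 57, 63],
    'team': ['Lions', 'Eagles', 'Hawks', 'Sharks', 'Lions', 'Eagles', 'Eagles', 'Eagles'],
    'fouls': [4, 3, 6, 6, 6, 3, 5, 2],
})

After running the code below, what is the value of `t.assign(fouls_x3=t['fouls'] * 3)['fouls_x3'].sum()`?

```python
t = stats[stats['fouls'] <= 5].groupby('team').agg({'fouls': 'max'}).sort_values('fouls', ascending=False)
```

27

filter rows where fouls <= 5:
   games    team  fouls
0     21   Lions      4
1     58  Eagles      3
5     74  Eagles      3
6     57  Eagles      5
7     63  Eagles      2
group by team, max of fouls:
        fouls
team         
Eagles      5
Lions       4
sort by fouls descending:
        fouls
team         
Eagles      5
Lions       4
add column fouls_x3 = t['fouls'] * 3:
        fouls  fouls_x3
team                   
Eagles      5        15
Lions       4        12
Finally, sum of column 'fouls_x3' = 27.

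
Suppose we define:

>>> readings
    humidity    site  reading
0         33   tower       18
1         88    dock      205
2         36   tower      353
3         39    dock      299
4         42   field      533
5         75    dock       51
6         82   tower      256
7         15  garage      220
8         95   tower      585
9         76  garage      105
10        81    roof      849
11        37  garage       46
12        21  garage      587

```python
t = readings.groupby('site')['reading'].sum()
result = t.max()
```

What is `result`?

1212

group by site, sum of reading:
site
dock       555
field      533
garage     958
roof       849
tower     1212
Name: reading, dtype: int64
Then the max of the resulting series: 1212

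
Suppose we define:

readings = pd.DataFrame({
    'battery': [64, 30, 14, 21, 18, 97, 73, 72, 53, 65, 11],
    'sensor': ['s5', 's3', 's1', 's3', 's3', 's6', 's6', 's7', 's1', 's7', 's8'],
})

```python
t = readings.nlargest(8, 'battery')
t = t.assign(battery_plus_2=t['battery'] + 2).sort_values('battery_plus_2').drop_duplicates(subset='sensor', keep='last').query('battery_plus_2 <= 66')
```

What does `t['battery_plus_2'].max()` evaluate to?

66

take 8 rows with largest battery:
   battery sensor
5       97     s6
6       73     s6
7       72     s7
9       65     s7
0       64     s5
8       53     s1
1       30     s3
3       21     s3
add column battery_plus_2 = t['battery'] + 2:
   battery sensor  battery_plus_2
5       97     s6              99
6       73     s6              75
7       72     s7              74
9       65     s7              67
0       64     s5              66
8       53     s1              55
1       30     s3              32
3       21     s3              23
sort by battery_plus_2:
   battery sensor  battery_plus_2
3       21     s3              23
1       30     s3              32
8       53     s1              55
0       64     s5              66
9       65     s7              67
7       72     s7              74
6       73     s6              75
5       97     s6              99
drop duplicate sensor (keep=last):
   battery sensor  battery_plus_2
1       30     s3              32
8       53     s1              55
0       64     s5              66
7       72     s7              74
5       97     s6              99
filter rows where battery_plus_2 <= 66:
   battery sensor  battery_plus_2
1       30     s3              32
8       53     s1              55
0       64     s5              66
Reading off the max of column 'battery_plus_2', we get 66.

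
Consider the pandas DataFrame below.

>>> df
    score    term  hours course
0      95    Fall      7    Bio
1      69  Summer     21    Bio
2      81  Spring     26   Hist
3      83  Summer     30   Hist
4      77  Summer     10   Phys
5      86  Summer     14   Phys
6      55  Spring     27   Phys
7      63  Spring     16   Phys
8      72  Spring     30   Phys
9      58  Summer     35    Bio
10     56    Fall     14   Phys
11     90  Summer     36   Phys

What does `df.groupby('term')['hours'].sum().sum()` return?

group by term, sum of hours:
term
Fall       21
Spring     99
Summer    146
Name: hours, dtype: int64
The sum of the resulting series is 266.

266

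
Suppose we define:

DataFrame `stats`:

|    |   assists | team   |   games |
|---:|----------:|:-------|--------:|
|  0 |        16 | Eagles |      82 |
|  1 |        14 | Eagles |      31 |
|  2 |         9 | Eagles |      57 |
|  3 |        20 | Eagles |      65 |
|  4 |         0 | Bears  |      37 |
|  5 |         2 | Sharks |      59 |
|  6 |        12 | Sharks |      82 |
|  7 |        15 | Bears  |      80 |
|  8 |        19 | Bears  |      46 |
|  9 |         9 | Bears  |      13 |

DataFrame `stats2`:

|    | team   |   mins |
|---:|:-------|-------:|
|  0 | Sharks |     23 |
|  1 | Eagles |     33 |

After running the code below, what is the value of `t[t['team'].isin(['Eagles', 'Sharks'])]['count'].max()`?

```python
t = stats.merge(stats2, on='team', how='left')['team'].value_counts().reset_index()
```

4

merge on 'team' (how='left') → 10 rows:
   assists    team  games  mins
0       16  Eagles     82  33.0
1       14  Eagles     31  33.0
2        9  Eagles     57  33.0
3       20  Eagles     65  33.0
4        0   Bears     37   NaN
5        2  Sharks     59  23.0
6       12  Sharks     82  23.0
7       15   Bears     80   NaN
8       19   Bears     46   NaN
9        9   Bears     13   NaN
value_counts of team:
team
Eagles    4
Bears     4
Sharks    2
Name: count, dtype: int64
reset_index():
     team  count
0  Eagles      4
1   Bears      4
2  Sharks      2
filter rows where team in ['Eagles', 'Sharks']:
     team  count
0  Eagles      4
2  Sharks      2
So max() = 4.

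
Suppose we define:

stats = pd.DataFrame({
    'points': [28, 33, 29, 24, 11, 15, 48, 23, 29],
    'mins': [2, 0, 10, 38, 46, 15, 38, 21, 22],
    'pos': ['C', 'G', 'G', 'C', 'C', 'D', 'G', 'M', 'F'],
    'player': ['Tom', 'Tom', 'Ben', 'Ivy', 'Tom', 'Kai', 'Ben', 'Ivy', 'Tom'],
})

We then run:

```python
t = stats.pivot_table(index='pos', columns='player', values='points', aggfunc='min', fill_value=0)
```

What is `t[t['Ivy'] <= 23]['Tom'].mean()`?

15.5

pivot: rows=pos, cols=player, min(points):
player  Ben  Ivy  Kai  Tom
pos                       
C         0   24    0   11
D         0    0   15    0
F         0    0    0   29
G        29    0    0   33
M         0   23    0    0
filter rows where Ivy <= 23:
player  Ben  Ivy  Kai  Tom
pos                       
D         0    0   15    0
F         0    0    0   29
G        29    0    0   33
M         0   23    0    0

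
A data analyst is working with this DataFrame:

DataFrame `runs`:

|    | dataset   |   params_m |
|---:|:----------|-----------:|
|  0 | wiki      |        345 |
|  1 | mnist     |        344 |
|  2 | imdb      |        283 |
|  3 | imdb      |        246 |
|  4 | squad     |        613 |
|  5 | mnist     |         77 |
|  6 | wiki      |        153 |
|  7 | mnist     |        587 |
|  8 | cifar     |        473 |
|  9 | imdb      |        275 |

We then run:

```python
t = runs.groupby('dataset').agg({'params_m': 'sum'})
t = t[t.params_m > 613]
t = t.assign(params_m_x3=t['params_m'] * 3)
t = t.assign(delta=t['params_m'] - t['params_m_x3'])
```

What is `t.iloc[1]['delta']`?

group by dataset, sum of params_m:
         params_m
dataset          
cifar         473
imdb          804
mnist        1008
squad         613
wiki          498
filter rows where params_m > 613:
         params_m
dataset          
imdb          804
mnist        1008
add column params_m_x3 = t['params_m'] * 3:
         params_m  params_m_x3
dataset                       
imdb          804         2412
mnist        1008         3024
add column delta = t['params_m'] - t['params_m_x3']:
         params_m  params_m_x3  delta
dataset                              
imdb          804         2412  -1608
mnist        1008         3024  -2016

-2016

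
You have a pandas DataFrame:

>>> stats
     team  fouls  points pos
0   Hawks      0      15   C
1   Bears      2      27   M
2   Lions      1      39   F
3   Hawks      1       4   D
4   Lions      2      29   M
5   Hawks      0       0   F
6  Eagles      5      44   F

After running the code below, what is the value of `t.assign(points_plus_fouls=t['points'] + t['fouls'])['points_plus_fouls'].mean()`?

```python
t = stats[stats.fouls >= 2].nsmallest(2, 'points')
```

30.0

filter rows where fouls >= 2:
     team  fouls  points pos
1   Bears      2      27   M
4   Lions      2      29   M
6  Eagles      5      44   F
take 2 rows with smallest points:
    team  fouls  points pos
1  Bears      2      27   M
4  Lions      2      29   M
add column points_plus_fouls = t['points'] + t['fouls']:
    team  fouls  points pos  points_plus_fouls
1  Bears      2      27   M                 29
4  Lions      2      29   M                 31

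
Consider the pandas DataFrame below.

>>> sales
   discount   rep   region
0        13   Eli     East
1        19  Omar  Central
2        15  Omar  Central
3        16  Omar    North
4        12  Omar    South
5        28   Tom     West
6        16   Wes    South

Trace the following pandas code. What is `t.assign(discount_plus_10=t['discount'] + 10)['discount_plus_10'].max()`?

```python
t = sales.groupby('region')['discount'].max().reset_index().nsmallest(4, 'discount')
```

29

group by region, max of discount:
region
Central    19
East       13
North      16
South      16
West       28
Name: discount, dtype: int64
reset_index():
    region  discount
0  Central        19
1     East        13
2    North        16
3    South        16
4     West        28
take 4 rows with smallest discount:
    region  discount
1     East        13
2    North        16
3    South        16
0  Central        19
add column discount_plus_10 = t['discount'] + 10:
    region  discount  discount_plus_10
1     East        13                23
2    North        16                26
3    South        16                26
0  Central        19                29
Then the max of column 'discount_plus_10': 29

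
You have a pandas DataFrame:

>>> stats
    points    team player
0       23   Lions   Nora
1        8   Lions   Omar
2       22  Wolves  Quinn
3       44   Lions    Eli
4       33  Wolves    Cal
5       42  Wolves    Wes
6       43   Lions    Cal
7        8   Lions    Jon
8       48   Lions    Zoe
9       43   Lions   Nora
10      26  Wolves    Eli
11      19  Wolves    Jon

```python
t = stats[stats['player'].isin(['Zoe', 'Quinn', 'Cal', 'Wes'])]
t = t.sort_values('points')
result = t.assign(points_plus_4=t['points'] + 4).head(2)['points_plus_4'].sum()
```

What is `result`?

filter rows where player in ['Zoe', 'Quinn', 'Cal', 'Wes']:
   points    team player
2      22  Wolves  Quinn
4      33  Wolves    Cal
5      42  Wolves    Wes
6      43   Lions    Cal
8      48   Lions    Zoe
sort by points:
   points    team player
2      22  Wolves  Quinn
4      33  Wolves    Cal
5      42  Wolves    Wes
6      43   Lions    Cal
8      48   Lions    Zoe
add column points_plus_4 = t['points'] + 4:
   points    team player  points_plus_4
2      22  Wolves  Quinn             26
4      33  Wolves    Cal             37
5      42  Wolves    Wes             46
6      43   Lions    Cal             47
8      48   Lions    Zoe             52
take first 2 rows:
   points    team player  points_plus_4
2      22  Wolves  Quinn             26
4      33  Wolves    Cal             37
Reading off the sum of column 'points_plus_4', we get 63.

63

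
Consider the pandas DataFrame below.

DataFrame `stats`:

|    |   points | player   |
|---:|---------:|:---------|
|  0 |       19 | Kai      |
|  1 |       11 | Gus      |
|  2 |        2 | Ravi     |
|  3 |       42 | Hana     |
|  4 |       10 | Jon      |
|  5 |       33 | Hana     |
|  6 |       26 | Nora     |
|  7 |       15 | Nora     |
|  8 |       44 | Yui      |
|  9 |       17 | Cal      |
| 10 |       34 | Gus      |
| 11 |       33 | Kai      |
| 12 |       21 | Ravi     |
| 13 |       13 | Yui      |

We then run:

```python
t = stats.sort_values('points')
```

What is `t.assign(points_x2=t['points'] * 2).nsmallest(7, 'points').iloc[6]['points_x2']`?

sort by points:
    points player
2        2   Ravi
4       10    Jon
1       11    Gus
13      13    Yui
7       15   Nora
9       17    Cal
0       19    Kai
12      21   Ravi
6       26   Nora
5       33   Hana
11      33    Kai
10      34    Gus
3       42   Hana
8       44    Yui
add column points_x2 = t['points'] * 2:
    points player  points_x2
2        2   Ravi          4
4       10    Jon         20
1       11    Gus         22
13      13    Yui         26
7       15   Nora         30
9       17    Cal         34
0       19    Kai         38
12      21   Ravi         42
6       26   Nora         52
5       33   Hana         66
11      33    Kai         66
10      34    Gus         68
3       42   Hana         84
8       44    Yui         88
take 7 rows with smallest points:
    points player  points_x2
2        2   Ravi          4
4       10    Jon         20
1       11    Gus         22
13      13    Yui         26
7       15   Nora         30
9       17    Cal         34
0       19    Kai         38
Taking the value at position 6, column 'points_x2' gives 38.

38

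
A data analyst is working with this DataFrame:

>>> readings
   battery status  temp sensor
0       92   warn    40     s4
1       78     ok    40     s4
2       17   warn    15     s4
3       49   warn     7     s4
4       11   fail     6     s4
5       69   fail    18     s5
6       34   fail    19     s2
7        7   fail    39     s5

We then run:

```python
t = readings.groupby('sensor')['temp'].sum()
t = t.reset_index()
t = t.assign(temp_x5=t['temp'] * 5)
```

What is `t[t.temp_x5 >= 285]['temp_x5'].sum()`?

825

group by sensor, sum of temp:
sensor
s2     19
s4    108
s5     57
Name: temp, dtype: int64
reset_index():
  sensor  temp
0     s2    19
1     s4   108
2     s5    57
add column temp_x5 = t['temp'] * 5:
  sensor  temp  temp_x5
0     s2    19       95
1     s4   108      540
2     s5    57      285
filter rows where temp_x5 >= 285:
  sensor  temp  temp_x5
1     s4   108      540
2     s5    57      285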